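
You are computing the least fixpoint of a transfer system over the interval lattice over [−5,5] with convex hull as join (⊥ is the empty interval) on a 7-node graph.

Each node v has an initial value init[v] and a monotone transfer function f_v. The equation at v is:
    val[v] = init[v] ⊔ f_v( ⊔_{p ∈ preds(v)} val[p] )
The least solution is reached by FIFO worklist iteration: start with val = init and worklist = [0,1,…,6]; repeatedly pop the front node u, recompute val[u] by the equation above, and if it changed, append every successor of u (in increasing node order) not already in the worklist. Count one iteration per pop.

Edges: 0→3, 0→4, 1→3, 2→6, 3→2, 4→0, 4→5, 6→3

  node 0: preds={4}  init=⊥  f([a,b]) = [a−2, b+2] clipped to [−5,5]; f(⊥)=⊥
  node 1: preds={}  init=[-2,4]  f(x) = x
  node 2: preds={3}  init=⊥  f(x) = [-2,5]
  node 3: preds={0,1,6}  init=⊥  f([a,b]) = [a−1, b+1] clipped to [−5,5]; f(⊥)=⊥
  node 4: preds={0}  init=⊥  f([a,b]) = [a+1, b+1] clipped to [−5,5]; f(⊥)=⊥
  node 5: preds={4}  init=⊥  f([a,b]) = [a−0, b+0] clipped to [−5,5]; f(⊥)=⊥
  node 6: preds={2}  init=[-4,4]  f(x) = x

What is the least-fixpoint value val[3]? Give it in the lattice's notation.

[-5,5]

Worklist (9 pops):
  #1 pop 0: in=⊥ → ⊥ (no change)
  #2 pop 1: in=⊥ → [-2,4] (no change)
  #3 pop 2: in=⊥ → [-2,5] (was ⊥); enqueue []
  #4 pop 3: in=[-4,4] → [-5,5] (was ⊥); enqueue [2]
  #5 pop 4: in=⊥ → ⊥ (no change)
  #6 pop 5: in=⊥ → ⊥ (no change)
  #7 pop 6: in=[-2,5] → [-4,5] (was [-4,4]); enqueue [3]
  #8 pop 2: in=[-5,5] → [-2,5] (no change)
  #9 pop 3: in=[-4,5] → [-5,5] (no change)

Fixpoint:
  val[0] = ⊥
  val[1] = [-2,4]
  val[2] = [-2,5]
  val[3] = [-5,5]
  val[4] = ⊥
  val[5] = ⊥
  val[6] = [-4,5]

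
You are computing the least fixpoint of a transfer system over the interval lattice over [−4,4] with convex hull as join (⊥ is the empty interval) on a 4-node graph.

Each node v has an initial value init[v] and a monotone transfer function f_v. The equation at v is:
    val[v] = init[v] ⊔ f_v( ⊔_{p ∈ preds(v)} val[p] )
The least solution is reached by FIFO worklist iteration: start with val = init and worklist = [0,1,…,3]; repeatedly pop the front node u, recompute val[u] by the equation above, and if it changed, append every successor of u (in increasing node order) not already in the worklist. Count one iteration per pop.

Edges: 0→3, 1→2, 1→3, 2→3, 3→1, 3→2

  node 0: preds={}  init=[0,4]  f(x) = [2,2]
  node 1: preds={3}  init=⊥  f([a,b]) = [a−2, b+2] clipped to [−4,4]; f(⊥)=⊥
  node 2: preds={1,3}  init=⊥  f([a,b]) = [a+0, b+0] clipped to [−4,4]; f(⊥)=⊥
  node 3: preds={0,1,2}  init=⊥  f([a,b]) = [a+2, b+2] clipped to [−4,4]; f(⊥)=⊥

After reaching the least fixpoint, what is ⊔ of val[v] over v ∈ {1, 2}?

Iteration log — 7 steps:
  step 1. node 0  ⊔preds=⊥  new=[0,4]  stable
  step 2. node 1  ⊔preds=⊥  new=⊥  stable
  step 3. node 2  ⊔preds=⊥  new=⊥  stable
  step 4. node 3  ⊔preds=[0,4]  new=[2,4]  old=⊥  +wl: 1,2
  step 5. node 1  ⊔preds=[2,4]  new=[0,4]  old=⊥  +wl: 3
  step 6. node 2  ⊔preds=[0,4]  new=[0,4]  old=⊥  +wl: 
  step 7. node 3  ⊔preds=[0,4]  new=[2,4]  stable

Least fixpoint reached:
  node 0: [0,4]
  node 1: [0,4]
  node 2: [0,4]
  node 3: [2,4]

[0,4]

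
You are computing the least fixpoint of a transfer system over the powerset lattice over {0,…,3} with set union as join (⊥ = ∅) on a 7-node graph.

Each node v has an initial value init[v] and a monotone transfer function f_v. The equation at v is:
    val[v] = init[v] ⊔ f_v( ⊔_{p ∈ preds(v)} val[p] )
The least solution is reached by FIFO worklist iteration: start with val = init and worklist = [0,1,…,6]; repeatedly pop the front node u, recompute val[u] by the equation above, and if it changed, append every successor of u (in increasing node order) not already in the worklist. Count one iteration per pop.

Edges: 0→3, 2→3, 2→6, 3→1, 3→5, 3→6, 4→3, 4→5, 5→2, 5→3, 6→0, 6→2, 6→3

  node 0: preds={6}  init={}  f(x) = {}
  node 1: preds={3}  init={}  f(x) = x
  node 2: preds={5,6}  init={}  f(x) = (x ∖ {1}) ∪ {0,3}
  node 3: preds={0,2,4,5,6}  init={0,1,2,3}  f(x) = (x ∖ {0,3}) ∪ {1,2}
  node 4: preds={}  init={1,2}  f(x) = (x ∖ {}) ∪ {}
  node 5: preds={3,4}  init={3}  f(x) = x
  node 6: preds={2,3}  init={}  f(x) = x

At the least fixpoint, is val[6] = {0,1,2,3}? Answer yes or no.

yes

Worklist (11 pops):
  #1 pop 0: in={} → {} (no change)
  #2 pop 1: in={0,1,2,3} → {0,1,2,3} (was {}); enqueue []
  #3 pop 2: in={3} → {0,3} (was {}); enqueue []
  #4 pop 3: in={0,1,2,3} → {0,1,2,3} (no change)
  #5 pop 4: in={} → {1,2} (no change)
  #6 pop 5: in={0,1,2,3} → {0,1,2,3} (was {3}); enqueue [2,3]
  #7 pop 6: in={0,1,2,3} → {0,1,2,3} (was {}); enqueue [0]
  #8 pop 2: in={0,1,2,3} → {0,2,3} (was {0,3}); enqueue [6]
  #9 pop 3: in={0,1,2,3} → {0,1,2,3} (no change)
  #10 pop 0: in={0,1,2,3} → {} (no change)
  #11 pop 6: in={0,1,2,3} → {0,1,2,3} (no change)

Fixpoint:
  val[0] = {}
  val[1] = {0,1,2,3}
  val[2] = {0,2,3}
  val[3] = {0,1,2,3}
  val[4] = {1,2}
  val[5] = {0,1,2,3}
  val[6] = {0,1,2,3}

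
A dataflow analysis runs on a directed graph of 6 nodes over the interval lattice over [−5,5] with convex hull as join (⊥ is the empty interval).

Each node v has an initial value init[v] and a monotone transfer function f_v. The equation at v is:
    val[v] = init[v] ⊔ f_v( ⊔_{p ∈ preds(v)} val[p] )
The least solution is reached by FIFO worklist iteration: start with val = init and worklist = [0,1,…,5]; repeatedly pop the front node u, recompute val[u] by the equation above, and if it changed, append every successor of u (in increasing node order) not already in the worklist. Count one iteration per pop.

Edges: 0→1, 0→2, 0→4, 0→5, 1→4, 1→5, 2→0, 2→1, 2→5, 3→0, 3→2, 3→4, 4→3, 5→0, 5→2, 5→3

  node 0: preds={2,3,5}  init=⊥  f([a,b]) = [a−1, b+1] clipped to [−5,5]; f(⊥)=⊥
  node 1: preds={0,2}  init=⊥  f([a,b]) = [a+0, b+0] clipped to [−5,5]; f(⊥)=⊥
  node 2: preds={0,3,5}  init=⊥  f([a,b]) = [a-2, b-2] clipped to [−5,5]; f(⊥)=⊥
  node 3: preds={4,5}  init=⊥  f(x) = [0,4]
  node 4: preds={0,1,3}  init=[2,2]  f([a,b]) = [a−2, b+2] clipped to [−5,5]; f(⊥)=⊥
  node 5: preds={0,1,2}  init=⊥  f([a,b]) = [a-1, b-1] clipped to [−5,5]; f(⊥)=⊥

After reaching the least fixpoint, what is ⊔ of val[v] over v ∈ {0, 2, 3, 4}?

Trace (21 dequeues):
  [1] u=0 | in ⊥ | out ⊥ | ==
  [2] u=1 | in ⊥ | out ⊥ | ==
  [3] u=2 | in ⊥ | out ⊥ | ==
  [4] u=3 | in [2,2] | out [0,4] | prev ⊥ | push {0,2}
  [5] u=4 | in [0,4] | out [-2,5] | prev [2,2] | push {3}
  [6] u=5 | in ⊥ | out ⊥ | ==
  [7] u=0 | in [0,4] | out [-1,5] | prev ⊥ | push {1,4,5}
  [8] u=2 | in [-1,5] | out [-3,3] | prev ⊥ | push {0}
  [9] u=3 | in [-2,5] | out [0,4] | ==
  [10] u=1 | in [-3,5] | out [-3,5] | prev ⊥ | push {}
  [11] u=4 | in [-3,5] | out [-5,5] | prev [-2,5] | push {3}
  [12] u=5 | in [-3,5] | out [-4,4] | prev ⊥ | push {2}
  [13] u=0 | in [-4,4] | out [-5,5] | prev [-1,5] | push {1,4,5}
  [14] u=3 | in [-5,5] | out [0,4] | ==
  [15] u=2 | in [-5,5] | out [-5,3] | prev [-3,3] | push {0}
  [16] u=1 | in [-5,5] | out [-5,5] | prev [-3,5] | push {}
  [17] u=4 | in [-5,5] | out [-5,5] | ==
  [18] u=5 | in [-5,5] | out [-5,4] | prev [-4,4] | push {2,3}
  [19] u=0 | in [-5,4] | out [-5,5] | ==
  [20] u=2 | in [-5,5] | out [-5,3] | ==
  [21] u=3 | in [-5,5] | out [0,4] | ==

Converged values:
  [0] [-5,5]
  [1] [-5,5]
  [2] [-5,3]
  [3] [0,4]
  [4] [-5,5]
  [5] [-5,4]

[-5,5]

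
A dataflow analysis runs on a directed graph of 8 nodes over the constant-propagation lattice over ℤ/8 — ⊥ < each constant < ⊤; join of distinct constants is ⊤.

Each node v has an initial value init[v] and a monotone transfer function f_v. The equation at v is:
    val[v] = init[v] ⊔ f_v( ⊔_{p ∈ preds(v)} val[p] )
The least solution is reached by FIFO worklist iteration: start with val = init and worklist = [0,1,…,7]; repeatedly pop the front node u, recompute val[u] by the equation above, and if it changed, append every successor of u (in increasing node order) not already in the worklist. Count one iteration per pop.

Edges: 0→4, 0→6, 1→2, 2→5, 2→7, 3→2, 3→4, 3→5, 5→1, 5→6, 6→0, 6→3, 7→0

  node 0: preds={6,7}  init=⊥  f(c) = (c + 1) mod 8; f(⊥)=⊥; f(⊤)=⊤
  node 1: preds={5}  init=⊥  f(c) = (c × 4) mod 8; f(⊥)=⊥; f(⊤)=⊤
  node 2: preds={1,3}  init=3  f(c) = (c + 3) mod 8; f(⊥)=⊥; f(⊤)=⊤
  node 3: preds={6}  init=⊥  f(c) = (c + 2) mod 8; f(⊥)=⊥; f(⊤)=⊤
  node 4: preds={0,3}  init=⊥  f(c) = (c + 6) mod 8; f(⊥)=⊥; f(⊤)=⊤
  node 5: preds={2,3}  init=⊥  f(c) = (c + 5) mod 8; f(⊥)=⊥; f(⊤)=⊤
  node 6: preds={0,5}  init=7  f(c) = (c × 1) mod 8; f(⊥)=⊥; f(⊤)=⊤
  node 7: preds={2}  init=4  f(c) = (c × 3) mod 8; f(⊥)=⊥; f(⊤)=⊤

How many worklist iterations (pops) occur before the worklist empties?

16

Trace (16 dequeues):
  [1] u=0 | in ⊤ | out ⊤ | prev ⊥ | push {}
  [2] u=1 | in ⊥ | out ⊥ | ==
  [3] u=2 | in ⊥ | out 3 | ==
  [4] u=3 | in 7 | out 1 | prev ⊥ | push {2}
  [5] u=4 | in ⊤ | out ⊤ | prev ⊥ | push {}
  [6] u=5 | in ⊤ | out ⊤ | prev ⊥ | push {1}
  [7] u=6 | in ⊤ | out ⊤ | prev 7 | push {0,3}
  [8] u=7 | in 3 | out ⊤ | prev 4 | push {}
  [9] u=2 | in 1 | out ⊤ | prev 3 | push {5,7}
  [10] u=1 | in ⊤ | out ⊤ | prev ⊥ | push {2}
  [11] u=0 | in ⊤ | out ⊤ | ==
  [12] u=3 | in ⊤ | out ⊤ | prev 1 | push {4}
  [13] u=5 | in ⊤ | out ⊤ | ==
  [14] u=7 | in ⊤ | out ⊤ | ==
  [15] u=2 | in ⊤ | out ⊤ | ==
  [16] u=4 | in ⊤ | out ⊤ | ==

Converged values:
  [0] ⊤
  [1] ⊤
  [2] ⊤
  [3] ⊤
  [4] ⊤
  [5] ⊤
  [6] ⊤
  [7] ⊤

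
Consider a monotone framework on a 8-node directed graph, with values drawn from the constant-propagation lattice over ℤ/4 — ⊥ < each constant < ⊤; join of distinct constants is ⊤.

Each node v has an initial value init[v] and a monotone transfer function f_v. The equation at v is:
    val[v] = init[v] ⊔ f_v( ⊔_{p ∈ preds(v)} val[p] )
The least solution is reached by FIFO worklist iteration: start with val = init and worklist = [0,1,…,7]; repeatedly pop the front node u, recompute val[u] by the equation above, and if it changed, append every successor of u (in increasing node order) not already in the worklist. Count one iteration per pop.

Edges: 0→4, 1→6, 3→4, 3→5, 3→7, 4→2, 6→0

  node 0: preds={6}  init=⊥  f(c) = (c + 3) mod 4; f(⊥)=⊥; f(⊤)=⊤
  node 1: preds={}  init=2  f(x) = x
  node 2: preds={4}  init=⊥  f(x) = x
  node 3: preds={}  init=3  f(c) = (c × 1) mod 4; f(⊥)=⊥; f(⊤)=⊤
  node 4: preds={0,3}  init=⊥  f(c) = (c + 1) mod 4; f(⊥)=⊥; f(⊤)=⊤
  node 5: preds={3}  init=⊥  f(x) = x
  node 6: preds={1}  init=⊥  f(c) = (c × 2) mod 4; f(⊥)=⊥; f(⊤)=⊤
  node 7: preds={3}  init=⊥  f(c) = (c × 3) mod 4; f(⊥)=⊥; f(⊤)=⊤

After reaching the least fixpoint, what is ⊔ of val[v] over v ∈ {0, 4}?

⊤

Iteration log — 11 steps:
  step 1. node 0  ⊔preds=⊥  new=⊥  stable
  step 2. node 1  ⊔preds=⊥  new=2  stable
  step 3. node 2  ⊔preds=⊥  new=⊥  stable
  step 4. node 3  ⊔preds=⊥  new=3  stable
  step 5. node 4  ⊔preds=3  new=0  old=⊥  +wl: 2
  step 6. node 5  ⊔preds=3  new=3  old=⊥  +wl: 
  step 7. node 6  ⊔preds=2  new=0  old=⊥  +wl: 0
  step 8. node 7  ⊔preds=3  new=1  old=⊥  +wl: 
  step 9. node 2  ⊔preds=0  new=0  old=⊥  +wl: 
  step 10. node 0  ⊔preds=0  new=3  old=⊥  +wl: 4
  step 11. node 4  ⊔preds=3  new=0  stable

Least fixpoint reached:
  node 0: 3
  node 1: 2
  node 2: 0
  node 3: 3
  node 4: 0
  node 5: 3
  node 6: 0
  node 7: 1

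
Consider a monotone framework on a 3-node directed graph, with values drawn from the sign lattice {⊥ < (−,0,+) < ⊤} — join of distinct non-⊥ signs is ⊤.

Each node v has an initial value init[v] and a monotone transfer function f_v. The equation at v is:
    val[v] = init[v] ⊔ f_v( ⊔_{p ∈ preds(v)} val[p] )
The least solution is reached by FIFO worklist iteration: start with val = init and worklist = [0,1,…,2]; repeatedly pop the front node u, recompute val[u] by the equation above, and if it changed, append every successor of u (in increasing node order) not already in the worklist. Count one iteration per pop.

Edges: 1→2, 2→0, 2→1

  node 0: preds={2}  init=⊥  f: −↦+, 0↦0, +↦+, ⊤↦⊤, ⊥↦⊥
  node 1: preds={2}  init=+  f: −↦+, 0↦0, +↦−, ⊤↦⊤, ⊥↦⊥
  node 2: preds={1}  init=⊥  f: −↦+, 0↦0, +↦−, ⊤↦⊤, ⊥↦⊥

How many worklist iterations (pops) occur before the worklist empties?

5

Iteration log — 5 steps:
  step 1. node 0  ⊔preds=⊥  new=⊥  stable
  step 2. node 1  ⊔preds=⊥  new=+  stable
  step 3. node 2  ⊔preds=+  new=−  old=⊥  +wl: 0,1
  step 4. node 0  ⊔preds=−  new=+  old=⊥  +wl: 
  step 5. node 1  ⊔preds=−  new=+  stable

Least fixpoint reached:
  node 0: +
  node 1: +
  node 2: −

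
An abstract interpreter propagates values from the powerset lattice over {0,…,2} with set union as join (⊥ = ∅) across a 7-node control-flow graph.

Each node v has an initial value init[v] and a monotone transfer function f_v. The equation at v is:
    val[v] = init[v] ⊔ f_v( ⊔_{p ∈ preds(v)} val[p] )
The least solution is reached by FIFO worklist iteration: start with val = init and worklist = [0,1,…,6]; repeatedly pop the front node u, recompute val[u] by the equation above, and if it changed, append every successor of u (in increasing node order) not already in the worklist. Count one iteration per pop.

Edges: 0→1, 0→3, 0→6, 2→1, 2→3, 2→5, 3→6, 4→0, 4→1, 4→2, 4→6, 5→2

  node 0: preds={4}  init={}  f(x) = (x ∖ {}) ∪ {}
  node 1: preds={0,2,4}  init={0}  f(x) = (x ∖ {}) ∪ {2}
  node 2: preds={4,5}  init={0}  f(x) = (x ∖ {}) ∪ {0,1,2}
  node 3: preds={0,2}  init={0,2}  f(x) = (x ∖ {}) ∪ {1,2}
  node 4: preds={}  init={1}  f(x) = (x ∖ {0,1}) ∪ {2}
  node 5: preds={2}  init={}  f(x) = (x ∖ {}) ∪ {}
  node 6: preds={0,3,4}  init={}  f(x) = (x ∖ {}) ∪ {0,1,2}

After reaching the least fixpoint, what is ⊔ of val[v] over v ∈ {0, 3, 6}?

{0,1,2}

Trace (13 dequeues):
  [1] u=0 | in {1} | out {1} | prev {} | push {}
  [2] u=1 | in {0,1} | out {0,1,2} | prev {0} | push {}
  [3] u=2 | in {1} | out {0,1,2} | prev {0} | push {1}
  [4] u=3 | in {0,1,2} | out {0,1,2} | prev {0,2} | push {}
  [5] u=4 | in {} | out {1,2} | prev {1} | push {0,2}
  [6] u=5 | in {0,1,2} | out {0,1,2} | prev {} | push {}
  [7] u=6 | in {0,1,2} | out {0,1,2} | prev {} | push {}
  [8] u=1 | in {0,1,2} | out {0,1,2} | ==
  [9] u=0 | in {1,2} | out {1,2} | prev {1} | push {1,3,6}
  [10] u=2 | in {0,1,2} | out {0,1,2} | ==
  [11] u=1 | in {0,1,2} | out {0,1,2} | ==
  [12] u=3 | in {0,1,2} | out {0,1,2} | ==
  [13] u=6 | in {0,1,2} | out {0,1,2} | ==

Converged values:
  [0] {1,2}
  [1] {0,1,2}
  [2] {0,1,2}
  [3] {0,1,2}
  [4] {1,2}
  [5] {0,1,2}
  [6] {0,1,2}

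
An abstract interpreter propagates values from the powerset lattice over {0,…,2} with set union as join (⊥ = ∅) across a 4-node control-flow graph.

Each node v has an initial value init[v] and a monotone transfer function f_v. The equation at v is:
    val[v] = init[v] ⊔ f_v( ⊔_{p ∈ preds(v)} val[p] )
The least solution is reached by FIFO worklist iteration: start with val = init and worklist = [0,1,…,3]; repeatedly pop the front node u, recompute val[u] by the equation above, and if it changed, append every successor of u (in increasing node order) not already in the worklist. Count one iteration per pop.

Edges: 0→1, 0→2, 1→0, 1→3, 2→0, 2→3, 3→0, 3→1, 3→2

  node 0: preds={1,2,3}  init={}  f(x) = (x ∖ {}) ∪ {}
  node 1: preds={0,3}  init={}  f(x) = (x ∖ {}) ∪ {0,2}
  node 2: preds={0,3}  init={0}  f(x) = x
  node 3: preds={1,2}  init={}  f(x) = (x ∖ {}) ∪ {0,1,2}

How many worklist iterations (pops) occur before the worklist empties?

9

Iteration log — 9 steps:
  step 1. node 0  ⊔preds={0}  new={0}  old={}  +wl: 
  step 2. node 1  ⊔preds={0}  new={0,2}  old={}  +wl: 0
  step 3. node 2  ⊔preds={0}  new={0}  stable
  step 4. node 3  ⊔preds={0,2}  new={0,1,2}  old={}  +wl: 1,2
  step 5. node 0  ⊔preds={0,1,2}  new={0,1,2}  old={0}  +wl: 
  step 6. node 1  ⊔preds={0,1,2}  new={0,1,2}  old={0,2}  +wl: 0,3
  step 7. node 2  ⊔preds={0,1,2}  new={0,1,2}  old={0}  +wl: 
  step 8. node 0  ⊔preds={0,1,2}  new={0,1,2}  stable
  step 9. node 3  ⊔preds={0,1,2}  new={0,1,2}  stable

Least fixpoint reached:
  node 0: {0,1,2}
  node 1: {0,1,2}
  node 2: {0,1,2}
  node 3: {0,1,2}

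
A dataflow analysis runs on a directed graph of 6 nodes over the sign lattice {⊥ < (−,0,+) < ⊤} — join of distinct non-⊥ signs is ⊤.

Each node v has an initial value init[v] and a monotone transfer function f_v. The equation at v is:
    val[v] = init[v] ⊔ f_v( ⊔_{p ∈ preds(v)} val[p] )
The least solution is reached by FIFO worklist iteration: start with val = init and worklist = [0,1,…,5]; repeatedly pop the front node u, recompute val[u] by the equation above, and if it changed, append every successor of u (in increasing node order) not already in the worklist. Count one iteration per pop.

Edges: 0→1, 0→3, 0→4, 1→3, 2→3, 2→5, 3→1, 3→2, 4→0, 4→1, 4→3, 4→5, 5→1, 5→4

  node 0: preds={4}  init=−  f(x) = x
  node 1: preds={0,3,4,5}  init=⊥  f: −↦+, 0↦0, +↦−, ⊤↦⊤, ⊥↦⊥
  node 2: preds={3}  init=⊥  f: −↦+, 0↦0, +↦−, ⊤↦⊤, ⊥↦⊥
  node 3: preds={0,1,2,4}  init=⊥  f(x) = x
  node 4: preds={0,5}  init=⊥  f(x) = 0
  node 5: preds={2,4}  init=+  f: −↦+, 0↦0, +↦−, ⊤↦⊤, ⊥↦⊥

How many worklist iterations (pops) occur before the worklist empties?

13

Iteration log — 13 steps:
  step 1. node 0  ⊔preds=⊥  new=−  stable
  step 2. node 1  ⊔preds=⊤  new=⊤  old=⊥  +wl: 
  step 3. node 2  ⊔preds=⊥  new=⊥  stable
  step 4. node 3  ⊔preds=⊤  new=⊤  old=⊥  +wl: 1,2
  step 5. node 4  ⊔preds=⊤  new=0  old=⊥  +wl: 0,3
  step 6. node 5  ⊔preds=0  new=⊤  old=+  +wl: 4
  step 7. node 1  ⊔preds=⊤  new=⊤  stable
  step 8. node 2  ⊔preds=⊤  new=⊤  old=⊥  +wl: 5
  step 9. node 0  ⊔preds=0  new=⊤  old=−  +wl: 1
  step 10. node 3  ⊔preds=⊤  new=⊤  stable
  step 11. node 4  ⊔preds=⊤  new=0  stable
  step 12. node 5  ⊔preds=⊤  new=⊤  stable
  step 13. node 1  ⊔preds=⊤  new=⊤  stable

Least fixpoint reached:
  node 0: ⊤
  node 1: ⊤
  node 2: ⊤
  node 3: ⊤
  node 4: 0
  node 5: ⊤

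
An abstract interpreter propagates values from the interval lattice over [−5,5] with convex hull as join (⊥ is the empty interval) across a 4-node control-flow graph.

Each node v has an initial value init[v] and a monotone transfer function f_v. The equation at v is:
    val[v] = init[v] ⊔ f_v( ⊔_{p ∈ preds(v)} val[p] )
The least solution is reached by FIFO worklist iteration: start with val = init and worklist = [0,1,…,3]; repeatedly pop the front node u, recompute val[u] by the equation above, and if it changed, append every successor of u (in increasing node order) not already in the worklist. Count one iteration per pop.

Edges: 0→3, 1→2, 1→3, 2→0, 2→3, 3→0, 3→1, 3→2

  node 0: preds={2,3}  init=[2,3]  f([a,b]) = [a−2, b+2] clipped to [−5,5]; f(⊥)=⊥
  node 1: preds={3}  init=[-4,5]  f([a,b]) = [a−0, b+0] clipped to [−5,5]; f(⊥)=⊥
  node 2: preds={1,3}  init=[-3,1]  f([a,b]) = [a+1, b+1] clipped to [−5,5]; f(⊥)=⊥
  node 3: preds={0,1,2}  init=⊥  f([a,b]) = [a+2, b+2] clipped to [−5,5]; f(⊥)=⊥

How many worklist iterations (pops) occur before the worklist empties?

8

Worklist (8 pops):
  #1 pop 0: in=[-3,1] → [-5,3] (was [2,3]); enqueue []
  #2 pop 1: in=⊥ → [-4,5] (no change)
  #3 pop 2: in=[-4,5] → [-3,5] (was [-3,1]); enqueue [0]
  #4 pop 3: in=[-5,5] → [-3,5] (was ⊥); enqueue [1,2]
  #5 pop 0: in=[-3,5] → [-5,5] (was [-5,3]); enqueue [3]
  #6 pop 1: in=[-3,5] → [-4,5] (no change)
  #7 pop 2: in=[-4,5] → [-3,5] (no change)
  #8 pop 3: in=[-5,5] → [-3,5] (no change)

Fixpoint:
  val[0] = [-5,5]
  val[1] = [-4,5]
  val[2] = [-3,5]
  val[3] = [-3,5]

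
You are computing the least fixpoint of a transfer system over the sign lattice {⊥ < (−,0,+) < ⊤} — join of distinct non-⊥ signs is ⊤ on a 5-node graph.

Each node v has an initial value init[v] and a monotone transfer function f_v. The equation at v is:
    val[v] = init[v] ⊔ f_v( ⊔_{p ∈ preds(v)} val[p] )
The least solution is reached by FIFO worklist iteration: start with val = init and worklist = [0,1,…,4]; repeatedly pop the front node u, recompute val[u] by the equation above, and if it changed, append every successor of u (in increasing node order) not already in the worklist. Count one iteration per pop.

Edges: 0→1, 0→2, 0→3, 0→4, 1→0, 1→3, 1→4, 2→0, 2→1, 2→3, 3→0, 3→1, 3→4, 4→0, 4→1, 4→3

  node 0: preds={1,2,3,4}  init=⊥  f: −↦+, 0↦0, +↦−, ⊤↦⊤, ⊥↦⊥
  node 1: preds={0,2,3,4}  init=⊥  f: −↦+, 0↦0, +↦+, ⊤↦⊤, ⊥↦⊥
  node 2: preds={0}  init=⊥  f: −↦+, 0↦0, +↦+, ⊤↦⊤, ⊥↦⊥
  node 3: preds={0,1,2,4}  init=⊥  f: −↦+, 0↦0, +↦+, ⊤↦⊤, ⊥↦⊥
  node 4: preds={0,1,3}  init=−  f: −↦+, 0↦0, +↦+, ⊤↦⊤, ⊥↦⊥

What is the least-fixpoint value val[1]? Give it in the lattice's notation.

Trace (13 dequeues):
  [1] u=0 | in − | out + | prev ⊥ | push {}
  [2] u=1 | in ⊤ | out ⊤ | prev ⊥ | push {0}
  [3] u=2 | in + | out + | prev ⊥ | push {1}
  [4] u=3 | in ⊤ | out ⊤ | prev ⊥ | push {}
  [5] u=4 | in ⊤ | out ⊤ | prev − | push {3}
  [6] u=0 | in ⊤ | out ⊤ | prev + | push {2,4}
  [7] u=1 | in ⊤ | out ⊤ | ==
  [8] u=3 | in ⊤ | out ⊤ | ==
  [9] u=2 | in ⊤ | out ⊤ | prev + | push {0,1,3}
  [10] u=4 | in ⊤ | out ⊤ | ==
  [11] u=0 | in ⊤ | out ⊤ | ==
  [12] u=1 | in ⊤ | out ⊤ | ==
  [13] u=3 | in ⊤ | out ⊤ | ==

Converged values:
  [0] ⊤
  [1] ⊤
  [2] ⊤
  [3] ⊤
  [4] ⊤

⊤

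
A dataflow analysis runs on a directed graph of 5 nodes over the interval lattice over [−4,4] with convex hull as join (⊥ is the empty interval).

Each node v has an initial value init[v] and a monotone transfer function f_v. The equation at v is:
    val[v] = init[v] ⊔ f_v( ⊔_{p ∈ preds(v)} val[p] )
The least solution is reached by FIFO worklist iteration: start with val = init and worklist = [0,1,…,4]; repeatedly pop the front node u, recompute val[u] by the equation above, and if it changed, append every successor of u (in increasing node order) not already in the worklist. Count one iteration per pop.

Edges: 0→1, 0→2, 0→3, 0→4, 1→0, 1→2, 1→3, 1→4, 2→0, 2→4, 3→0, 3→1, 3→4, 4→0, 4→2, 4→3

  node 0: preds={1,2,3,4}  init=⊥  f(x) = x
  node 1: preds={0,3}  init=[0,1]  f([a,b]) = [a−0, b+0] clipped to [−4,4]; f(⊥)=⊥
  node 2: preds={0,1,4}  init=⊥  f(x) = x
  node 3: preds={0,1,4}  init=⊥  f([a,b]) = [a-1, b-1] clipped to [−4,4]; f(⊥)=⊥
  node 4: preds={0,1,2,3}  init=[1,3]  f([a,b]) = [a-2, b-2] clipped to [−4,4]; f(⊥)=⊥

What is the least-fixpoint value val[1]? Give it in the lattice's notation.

[-4,3]

Worklist (16 pops):
  #1 pop 0: in=[0,3] → [0,3] (was ⊥); enqueue []
  #2 pop 1: in=[0,3] → [0,3] (was [0,1]); enqueue [0]
  #3 pop 2: in=[0,3] → [0,3] (was ⊥); enqueue []
  #4 pop 3: in=[0,3] → [-1,2] (was ⊥); enqueue [1]
  #5 pop 4: in=[-1,3] → [-3,3] (was [1,3]); enqueue [2,3]
  #6 pop 0: in=[-3,3] → [-3,3] (was [0,3]); enqueue [4]
  #7 pop 1: in=[-3,3] → [-3,3] (was [0,3]); enqueue [0]
  #8 pop 2: in=[-3,3] → [-3,3] (was [0,3]); enqueue []
  #9 pop 3: in=[-3,3] → [-4,2] (was [-1,2]); enqueue [1]
  #10 pop 4: in=[-4,3] → [-4,3] (was [-3,3]); enqueue [2,3]
  #11 pop 0: in=[-4,3] → [-4,3] (was [-3,3]); enqueue [4]
  #12 pop 1: in=[-4,3] → [-4,3] (was [-3,3]); enqueue [0]
  #13 pop 2: in=[-4,3] → [-4,3] (was [-3,3]); enqueue []
  #14 pop 3: in=[-4,3] → [-4,2] (no change)
  #15 pop 4: in=[-4,3] → [-4,3] (no change)
  #16 pop 0: in=[-4,3] → [-4,3] (no change)

Fixpoint:
  val[0] = [-4,3]
  val[1] = [-4,3]
  val[2] = [-4,3]
  val[3] = [-4,2]
  val[4] = [-4,3]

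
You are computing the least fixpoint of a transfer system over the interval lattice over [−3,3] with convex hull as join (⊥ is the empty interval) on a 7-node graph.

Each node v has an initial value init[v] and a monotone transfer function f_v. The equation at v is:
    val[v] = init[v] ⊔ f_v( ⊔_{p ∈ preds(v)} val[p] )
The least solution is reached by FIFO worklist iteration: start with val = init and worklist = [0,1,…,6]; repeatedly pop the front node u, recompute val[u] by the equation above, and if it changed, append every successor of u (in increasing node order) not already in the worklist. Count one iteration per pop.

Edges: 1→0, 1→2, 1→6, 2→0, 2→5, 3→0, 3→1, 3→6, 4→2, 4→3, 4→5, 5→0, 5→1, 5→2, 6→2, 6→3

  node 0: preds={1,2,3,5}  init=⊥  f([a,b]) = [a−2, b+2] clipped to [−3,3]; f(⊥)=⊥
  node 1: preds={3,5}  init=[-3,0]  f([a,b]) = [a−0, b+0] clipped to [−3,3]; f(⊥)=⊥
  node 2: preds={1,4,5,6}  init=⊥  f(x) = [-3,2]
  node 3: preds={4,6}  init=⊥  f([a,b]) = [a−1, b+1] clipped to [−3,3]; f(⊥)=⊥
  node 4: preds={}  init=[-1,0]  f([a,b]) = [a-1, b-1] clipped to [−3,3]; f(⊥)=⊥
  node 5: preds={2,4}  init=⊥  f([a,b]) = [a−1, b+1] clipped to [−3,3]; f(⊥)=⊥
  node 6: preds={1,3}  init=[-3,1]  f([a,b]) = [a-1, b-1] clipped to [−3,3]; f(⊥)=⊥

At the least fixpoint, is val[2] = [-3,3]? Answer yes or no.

Trace (17 dequeues):
  [1] u=0 | in [-3,0] | out [-3,2] | prev ⊥ | push {}
  [2] u=1 | in ⊥ | out [-3,0] | ==
  [3] u=2 | in [-3,1] | out [-3,2] | prev ⊥ | push {0}
  [4] u=3 | in [-3,1] | out [-3,2] | prev ⊥ | push {1}
  [5] u=4 | in ⊥ | out [-1,0] | ==
  [6] u=5 | in [-3,2] | out [-3,3] | prev ⊥ | push {2}
  [7] u=6 | in [-3,2] | out [-3,1] | ==
  [8] u=0 | in [-3,3] | out [-3,3] | prev [-3,2] | push {}
  [9] u=1 | in [-3,3] | out [-3,3] | prev [-3,0] | push {0,6}
  [10] u=2 | in [-3,3] | out [-3,2] | ==
  [11] u=0 | in [-3,3] | out [-3,3] | ==
  [12] u=6 | in [-3,3] | out [-3,2] | prev [-3,1] | push {2,3}
  [13] u=2 | in [-3,3] | out [-3,2] | ==
  [14] u=3 | in [-3,2] | out [-3,3] | prev [-3,2] | push {0,1,6}
  [15] u=0 | in [-3,3] | out [-3,3] | ==
  [16] u=1 | in [-3,3] | out [-3,3] | ==
  [17] u=6 | in [-3,3] | out [-3,2] | ==

Converged values:
  [0] [-3,3]
  [1] [-3,3]
  [2] [-3,2]
  [3] [-3,3]
  [4] [-1,0]
  [5] [-3,3]
  [6] [-3,2]

no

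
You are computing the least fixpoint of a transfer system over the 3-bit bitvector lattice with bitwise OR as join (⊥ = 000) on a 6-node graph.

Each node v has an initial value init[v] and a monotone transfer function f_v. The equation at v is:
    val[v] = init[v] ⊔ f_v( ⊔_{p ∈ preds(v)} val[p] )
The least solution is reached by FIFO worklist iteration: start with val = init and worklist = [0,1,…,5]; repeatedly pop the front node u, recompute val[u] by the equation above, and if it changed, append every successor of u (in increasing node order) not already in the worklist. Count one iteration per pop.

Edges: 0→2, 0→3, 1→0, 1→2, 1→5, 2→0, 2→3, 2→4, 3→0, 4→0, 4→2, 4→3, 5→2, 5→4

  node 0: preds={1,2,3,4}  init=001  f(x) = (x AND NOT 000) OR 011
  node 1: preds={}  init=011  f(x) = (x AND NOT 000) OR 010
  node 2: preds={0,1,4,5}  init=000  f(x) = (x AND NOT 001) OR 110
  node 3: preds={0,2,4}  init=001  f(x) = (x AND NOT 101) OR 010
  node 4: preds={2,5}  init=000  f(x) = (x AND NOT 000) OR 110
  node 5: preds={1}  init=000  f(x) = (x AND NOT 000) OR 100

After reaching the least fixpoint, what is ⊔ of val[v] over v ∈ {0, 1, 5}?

111

Worklist (13 pops):
  #1 pop 0: in=011 → 011 (was 001); enqueue []
  #2 pop 1: in=000 → 011 (no change)
  #3 pop 2: in=011 → 110 (was 000); enqueue [0]
  #4 pop 3: in=111 → 011 (was 001); enqueue []
  #5 pop 4: in=110 → 110 (was 000); enqueue [2,3]
  #6 pop 5: in=011 → 111 (was 000); enqueue [4]
  #7 pop 0: in=111 → 111 (was 011); enqueue []
  #8 pop 2: in=111 → 110 (no change)
  #9 pop 3: in=111 → 011 (no change)
  #10 pop 4: in=111 → 111 (was 110); enqueue [0,2,3]
  #11 pop 0: in=111 → 111 (no change)
  #12 pop 2: in=111 → 110 (no change)
  #13 pop 3: in=111 → 011 (no change)

Fixpoint:
  val[0] = 111
  val[1] = 011
  val[2] = 110
  val[3] = 011
  val[4] = 111
  val[5] = 111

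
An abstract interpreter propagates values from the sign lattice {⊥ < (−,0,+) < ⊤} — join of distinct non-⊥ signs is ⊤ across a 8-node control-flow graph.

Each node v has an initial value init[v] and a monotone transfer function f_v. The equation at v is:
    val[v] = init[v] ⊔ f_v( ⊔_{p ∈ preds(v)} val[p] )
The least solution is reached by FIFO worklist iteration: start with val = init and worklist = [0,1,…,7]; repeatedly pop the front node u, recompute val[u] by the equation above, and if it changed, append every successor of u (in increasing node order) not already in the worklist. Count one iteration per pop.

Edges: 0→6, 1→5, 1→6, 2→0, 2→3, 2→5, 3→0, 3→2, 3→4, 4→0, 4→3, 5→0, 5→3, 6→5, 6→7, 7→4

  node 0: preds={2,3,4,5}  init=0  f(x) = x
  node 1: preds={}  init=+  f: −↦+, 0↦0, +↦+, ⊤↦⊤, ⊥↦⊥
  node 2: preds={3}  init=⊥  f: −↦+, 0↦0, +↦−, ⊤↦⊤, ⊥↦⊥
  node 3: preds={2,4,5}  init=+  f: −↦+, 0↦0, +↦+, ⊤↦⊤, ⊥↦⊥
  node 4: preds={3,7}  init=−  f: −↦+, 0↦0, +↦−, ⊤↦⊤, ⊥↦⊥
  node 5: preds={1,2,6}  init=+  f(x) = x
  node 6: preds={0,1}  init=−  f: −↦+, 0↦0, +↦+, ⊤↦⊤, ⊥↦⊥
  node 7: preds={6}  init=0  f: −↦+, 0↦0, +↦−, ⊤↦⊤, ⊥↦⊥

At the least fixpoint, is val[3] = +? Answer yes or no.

no

Iteration log — 14 steps:
  step 1. node 0  ⊔preds=⊤  new=⊤  old=0  +wl: 
  step 2. node 1  ⊔preds=⊥  new=+  stable
  step 3. node 2  ⊔preds=+  new=−  old=⊥  +wl: 0
  step 4. node 3  ⊔preds=⊤  new=⊤  old=+  +wl: 2
  step 5. node 4  ⊔preds=⊤  new=⊤  old=−  +wl: 3
  step 6. node 5  ⊔preds=⊤  new=⊤  old=+  +wl: 
  step 7. node 6  ⊔preds=⊤  new=⊤  old=−  +wl: 5
  step 8. node 7  ⊔preds=⊤  new=⊤  old=0  +wl: 4
  step 9. node 0  ⊔preds=⊤  new=⊤  stable
  step 10. node 2  ⊔preds=⊤  new=⊤  old=−  +wl: 0
  step 11. node 3  ⊔preds=⊤  new=⊤  stable
  step 12. node 5  ⊔preds=⊤  new=⊤  stable
  step 13. node 4  ⊔preds=⊤  new=⊤  stable
  step 14. node 0  ⊔preds=⊤  new=⊤  stable

Least fixpoint reached:
  node 0: ⊤
  node 1: +
  node 2: ⊤
  node 3: ⊤
  node 4: ⊤
  node 5: ⊤
  node 6: ⊤
  node 7: ⊤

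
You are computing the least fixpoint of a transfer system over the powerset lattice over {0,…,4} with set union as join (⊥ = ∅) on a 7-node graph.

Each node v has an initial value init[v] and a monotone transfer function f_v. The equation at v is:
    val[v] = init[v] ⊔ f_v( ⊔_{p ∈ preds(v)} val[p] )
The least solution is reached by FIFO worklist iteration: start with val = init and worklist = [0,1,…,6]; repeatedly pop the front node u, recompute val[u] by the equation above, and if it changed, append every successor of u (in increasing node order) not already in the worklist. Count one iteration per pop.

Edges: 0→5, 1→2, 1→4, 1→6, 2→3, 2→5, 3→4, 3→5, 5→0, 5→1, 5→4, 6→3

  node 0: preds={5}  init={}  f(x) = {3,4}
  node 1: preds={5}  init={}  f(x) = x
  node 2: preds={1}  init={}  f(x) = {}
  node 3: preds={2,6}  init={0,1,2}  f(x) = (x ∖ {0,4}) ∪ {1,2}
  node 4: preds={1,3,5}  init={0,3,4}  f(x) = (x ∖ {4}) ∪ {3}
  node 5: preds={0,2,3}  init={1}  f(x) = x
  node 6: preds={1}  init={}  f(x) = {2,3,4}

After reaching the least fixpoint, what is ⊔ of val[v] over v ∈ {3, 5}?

Iteration log — 15 steps:
  step 1. node 0  ⊔preds={1}  new={3,4}  old={}  +wl: 
  step 2. node 1  ⊔preds={1}  new={1}  old={}  +wl: 
  step 3. node 2  ⊔preds={1}  new={}  stable
  step 4. node 3  ⊔preds={}  new={0,1,2}  stable
  step 5. node 4  ⊔preds={0,1,2}  new={0,1,2,3,4}  old={0,3,4}  +wl: 
  step 6. node 5  ⊔preds={0,1,2,3,4}  new={0,1,2,3,4}  old={1}  +wl: 0,1,4
  step 7. node 6  ⊔preds={1}  new={2,3,4}  old={}  +wl: 3
  step 8. node 0  ⊔preds={0,1,2,3,4}  new={3,4}  stable
  step 9. node 1  ⊔preds={0,1,2,3,4}  new={0,1,2,3,4}  old={1}  +wl: 2,6
  step 10. node 4  ⊔preds={0,1,2,3,4}  new={0,1,2,3,4}  stable
  step 11. node 3  ⊔preds={2,3,4}  new={0,1,2,3}  old={0,1,2}  +wl: 4,5
  step 12. node 2  ⊔preds={0,1,2,3,4}  new={}  stable
  step 13. node 6  ⊔preds={0,1,2,3,4}  new={2,3,4}  stable
  step 14. node 4  ⊔preds={0,1,2,3,4}  new={0,1,2,3,4}  stable
  step 15. node 5  ⊔preds={0,1,2,3,4}  new={0,1,2,3,4}  stable

Least fixpoint reached:
  node 0: {3,4}
  node 1: {0,1,2,3,4}
  node 2: {}
  node 3: {0,1,2,3}
  node 4: {0,1,2,3,4}
  node 5: {0,1,2,3,4}
  node 6: {2,3,4}

{0,1,2,3,4}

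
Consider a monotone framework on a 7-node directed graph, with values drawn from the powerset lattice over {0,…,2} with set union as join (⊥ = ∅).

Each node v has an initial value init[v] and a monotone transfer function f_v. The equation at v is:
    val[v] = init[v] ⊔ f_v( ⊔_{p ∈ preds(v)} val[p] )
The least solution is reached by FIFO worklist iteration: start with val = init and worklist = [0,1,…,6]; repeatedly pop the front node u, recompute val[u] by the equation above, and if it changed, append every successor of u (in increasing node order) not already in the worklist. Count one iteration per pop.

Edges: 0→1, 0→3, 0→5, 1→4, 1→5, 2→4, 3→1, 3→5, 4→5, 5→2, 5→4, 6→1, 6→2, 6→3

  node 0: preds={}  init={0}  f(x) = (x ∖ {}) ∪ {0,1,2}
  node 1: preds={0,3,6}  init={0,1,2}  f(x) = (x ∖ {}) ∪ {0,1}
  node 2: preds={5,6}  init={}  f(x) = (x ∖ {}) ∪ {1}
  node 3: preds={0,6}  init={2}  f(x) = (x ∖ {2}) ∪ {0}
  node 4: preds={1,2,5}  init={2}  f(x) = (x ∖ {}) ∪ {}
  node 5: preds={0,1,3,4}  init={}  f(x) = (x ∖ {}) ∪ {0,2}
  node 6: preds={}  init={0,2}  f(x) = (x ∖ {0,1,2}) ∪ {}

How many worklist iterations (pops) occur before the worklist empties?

Trace (10 dequeues):
  [1] u=0 | in {} | out {0,1,2} | prev {0} | push {}
  [2] u=1 | in {0,1,2} | out {0,1,2} | ==
  [3] u=2 | in {0,2} | out {0,1,2} | prev {} | push {}
  [4] u=3 | in {0,1,2} | out {0,1,2} | prev {2} | push {1}
  [5] u=4 | in {0,1,2} | out {0,1,2} | prev {2} | push {}
  [6] u=5 | in {0,1,2} | out {0,1,2} | prev {} | push {2,4}
  [7] u=6 | in {} | out {0,2} | ==
  [8] u=1 | in {0,1,2} | out {0,1,2} | ==
  [9] u=2 | in {0,1,2} | out {0,1,2} | ==
  [10] u=4 | in {0,1,2} | out {0,1,2} | ==

Converged values:
  [0] {0,1,2}
  [1] {0,1,2}
  [2] {0,1,2}
  [3] {0,1,2}
  [4] {0,1,2}
  [5] {0,1,2}
  [6] {0,2}

10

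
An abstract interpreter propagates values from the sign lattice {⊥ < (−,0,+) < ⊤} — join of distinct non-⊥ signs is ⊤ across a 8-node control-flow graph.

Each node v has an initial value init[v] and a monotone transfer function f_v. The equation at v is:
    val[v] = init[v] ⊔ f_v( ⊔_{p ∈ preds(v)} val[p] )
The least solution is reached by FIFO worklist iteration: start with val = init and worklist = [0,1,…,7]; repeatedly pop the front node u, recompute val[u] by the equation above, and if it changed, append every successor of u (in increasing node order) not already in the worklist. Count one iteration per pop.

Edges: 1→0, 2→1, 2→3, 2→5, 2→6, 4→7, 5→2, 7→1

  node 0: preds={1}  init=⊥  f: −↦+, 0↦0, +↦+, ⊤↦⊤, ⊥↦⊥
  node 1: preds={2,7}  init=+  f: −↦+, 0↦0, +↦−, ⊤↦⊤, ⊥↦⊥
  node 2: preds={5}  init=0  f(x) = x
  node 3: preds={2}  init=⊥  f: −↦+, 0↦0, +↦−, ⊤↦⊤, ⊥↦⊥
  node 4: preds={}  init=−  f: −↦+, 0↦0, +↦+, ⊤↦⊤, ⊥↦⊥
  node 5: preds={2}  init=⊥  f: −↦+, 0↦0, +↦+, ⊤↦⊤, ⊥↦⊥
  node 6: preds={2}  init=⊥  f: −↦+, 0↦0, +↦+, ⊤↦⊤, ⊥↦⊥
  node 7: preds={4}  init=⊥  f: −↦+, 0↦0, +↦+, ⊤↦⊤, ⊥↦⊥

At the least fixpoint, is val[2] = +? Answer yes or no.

Iteration log — 11 steps:
  step 1. node 0  ⊔preds=+  new=+  old=⊥  +wl: 
  step 2. node 1  ⊔preds=0  new=⊤  old=+  +wl: 0
  step 3. node 2  ⊔preds=⊥  new=0  stable
  step 4. node 3  ⊔preds=0  new=0  old=⊥  +wl: 
  step 5. node 4  ⊔preds=⊥  new=−  stable
  step 6. node 5  ⊔preds=0  new=0  old=⊥  +wl: 2
  step 7. node 6  ⊔preds=0  new=0  old=⊥  +wl: 
  step 8. node 7  ⊔preds=−  new=+  old=⊥  +wl: 1
  step 9. node 0  ⊔preds=⊤  new=⊤  old=+  +wl: 
  step 10. node 2  ⊔preds=0  new=0  stable
  step 11. node 1  ⊔preds=⊤  new=⊤  stable

Least fixpoint reached:
  node 0: ⊤
  node 1: ⊤
  node 2: 0
  node 3: 0
  node 4: −
  node 5: 0
  node 6: 0
  node 7: +

no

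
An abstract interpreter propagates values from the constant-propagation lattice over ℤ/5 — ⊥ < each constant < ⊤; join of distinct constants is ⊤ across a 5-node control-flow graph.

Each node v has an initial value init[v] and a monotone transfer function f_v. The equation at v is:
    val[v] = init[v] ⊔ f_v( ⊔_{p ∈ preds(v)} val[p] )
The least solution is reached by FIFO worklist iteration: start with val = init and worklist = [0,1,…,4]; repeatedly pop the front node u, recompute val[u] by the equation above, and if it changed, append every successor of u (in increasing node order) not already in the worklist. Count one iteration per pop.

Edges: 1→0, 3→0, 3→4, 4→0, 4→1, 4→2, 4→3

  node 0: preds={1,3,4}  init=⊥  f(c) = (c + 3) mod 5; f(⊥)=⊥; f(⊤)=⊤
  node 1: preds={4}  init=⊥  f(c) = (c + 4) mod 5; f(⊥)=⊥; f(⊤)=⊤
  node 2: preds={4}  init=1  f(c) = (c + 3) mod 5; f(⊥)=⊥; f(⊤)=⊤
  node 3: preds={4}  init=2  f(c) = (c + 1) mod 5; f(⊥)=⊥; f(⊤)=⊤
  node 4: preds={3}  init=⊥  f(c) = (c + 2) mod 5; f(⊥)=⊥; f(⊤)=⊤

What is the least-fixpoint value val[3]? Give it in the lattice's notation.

⊤

Trace (16 dequeues):
  [1] u=0 | in 2 | out 0 | prev ⊥ | push {}
  [2] u=1 | in ⊥ | out ⊥ | ==
  [3] u=2 | in ⊥ | out 1 | ==
  [4] u=3 | in ⊥ | out 2 | ==
  [5] u=4 | in 2 | out 4 | prev ⊥ | push {0,1,2,3}
  [6] u=0 | in ⊤ | out ⊤ | prev 0 | push {}
  [7] u=1 | in 4 | out 3 | prev ⊥ | push {0}
  [8] u=2 | in 4 | out ⊤ | prev 1 | push {}
  [9] u=3 | in 4 | out ⊤ | prev 2 | push {4}
  [10] u=0 | in ⊤ | out ⊤ | ==
  [11] u=4 | in ⊤ | out ⊤ | prev 4 | push {0,1,2,3}
  [12] u=0 | in ⊤ | out ⊤ | ==
  [13] u=1 | in ⊤ | out ⊤ | prev 3 | push {0}
  [14] u=2 | in ⊤ | out ⊤ | ==
  [15] u=3 | in ⊤ | out ⊤ | ==
  [16] u=0 | in ⊤ | out ⊤ | ==

Converged values:
  [0] ⊤
  [1] ⊤
  [2] ⊤
  [3] ⊤
  [4] ⊤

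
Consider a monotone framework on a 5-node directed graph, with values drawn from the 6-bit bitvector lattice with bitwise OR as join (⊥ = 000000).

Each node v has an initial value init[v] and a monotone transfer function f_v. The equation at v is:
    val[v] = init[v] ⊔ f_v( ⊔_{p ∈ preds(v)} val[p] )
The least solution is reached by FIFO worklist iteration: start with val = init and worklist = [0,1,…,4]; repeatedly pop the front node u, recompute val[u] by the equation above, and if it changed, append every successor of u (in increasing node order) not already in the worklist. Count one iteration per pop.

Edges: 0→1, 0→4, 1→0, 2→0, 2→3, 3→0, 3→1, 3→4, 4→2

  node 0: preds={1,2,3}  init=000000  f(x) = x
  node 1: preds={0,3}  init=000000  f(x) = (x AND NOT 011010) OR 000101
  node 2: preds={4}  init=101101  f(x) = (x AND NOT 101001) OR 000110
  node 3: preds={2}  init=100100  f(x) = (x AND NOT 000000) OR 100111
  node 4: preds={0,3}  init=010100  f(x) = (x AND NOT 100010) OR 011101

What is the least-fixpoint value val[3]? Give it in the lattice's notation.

111111

Worklist (9 pops):
  #1 pop 0: in=101101 → 101101 (was 000000); enqueue []
  #2 pop 1: in=101101 → 100101 (was 000000); enqueue [0]
  #3 pop 2: in=010100 → 111111 (was 101101); enqueue []
  #4 pop 3: in=111111 → 111111 (was 100100); enqueue [1]
  #5 pop 4: in=111111 → 011101 (was 010100); enqueue [2]
  #6 pop 0: in=111111 → 111111 (was 101101); enqueue [4]
  #7 pop 1: in=111111 → 100101 (no change)
  #8 pop 2: in=011101 → 111111 (no change)
  #9 pop 4: in=111111 → 011101 (no change)

Fixpoint:
  val[0] = 111111
  val[1] = 100101
  val[2] = 111111
  val[3] = 111111
  val[4] = 011101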